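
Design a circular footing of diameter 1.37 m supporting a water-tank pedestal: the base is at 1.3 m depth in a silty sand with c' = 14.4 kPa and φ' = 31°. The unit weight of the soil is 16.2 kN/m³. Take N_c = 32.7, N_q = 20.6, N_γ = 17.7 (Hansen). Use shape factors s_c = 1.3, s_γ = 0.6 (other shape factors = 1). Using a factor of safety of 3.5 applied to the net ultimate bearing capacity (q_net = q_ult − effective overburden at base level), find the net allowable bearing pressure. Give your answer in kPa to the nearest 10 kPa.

Overburden at base level: q = 16.2 × 1.3 = 21.06 kPa.
Cohesion term c·N_c·s_c = 14.4 × 32.7 × 1.3 = 612.14 kPa; surcharge term q·N_q = 21.06 × 20.6 = 433.84 kPa; self-weight term 0.5·γ·B·N_γ·s_γ = 0.5 × 16.2 × 1.37 × 17.7 × 0.6 = 117.85 kPa.
q_ult = 612.14 + 433.84 + 117.85 = 1163.8 kPa.
Net ultimate: q_net = 1163.8 − 21.06 = 1142.8 kPa.
q_all(net) = 1142.8 / 3.5 = 326.51 kPa.

q_all(net) ≈ 330 kPa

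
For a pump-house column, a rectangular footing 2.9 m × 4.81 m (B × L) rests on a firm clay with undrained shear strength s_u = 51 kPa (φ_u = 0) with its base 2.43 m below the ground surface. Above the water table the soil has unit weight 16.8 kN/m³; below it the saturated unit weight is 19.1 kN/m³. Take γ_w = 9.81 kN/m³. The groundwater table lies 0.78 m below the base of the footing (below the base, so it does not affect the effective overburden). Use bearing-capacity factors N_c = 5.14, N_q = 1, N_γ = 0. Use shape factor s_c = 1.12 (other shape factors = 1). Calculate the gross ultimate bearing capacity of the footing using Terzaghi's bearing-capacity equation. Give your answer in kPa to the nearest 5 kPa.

q = γ·D_f = 16.8 × 2.43 = 40.824 kPa.
c·N_c·s_c = 51 × 5.14 × 1.12 = 293.6 kPa
q·N_q = 40.824 × 1 = 40.824 kPa
q_ult = 293.6 + 40.824 = 334.42 kPa.

q_ult ≈ 335 kPa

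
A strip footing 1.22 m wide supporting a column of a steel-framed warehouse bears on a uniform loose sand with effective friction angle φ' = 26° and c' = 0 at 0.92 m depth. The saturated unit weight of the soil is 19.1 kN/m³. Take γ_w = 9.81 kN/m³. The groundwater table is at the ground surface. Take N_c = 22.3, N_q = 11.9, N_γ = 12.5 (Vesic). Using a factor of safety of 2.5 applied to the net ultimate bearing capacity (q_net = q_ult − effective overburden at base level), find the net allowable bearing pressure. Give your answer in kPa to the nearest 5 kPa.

γ' = 19.1 − 9.81 = 9.29 kN/m³ (submerged throughout). q = 9.29 × 0.92 = 8.5468 kPa; the same γ' applies in the ½γBN_γ term.
q·N_q = 8.5468 × 11.9 = 101.71 kPa
0.5·γ·B·N_γ = 0.5 × 9.29 × 1.22 × 12.5 = 70.836 kPa
q_ult = 101.71 + 70.836 = 172.54 kPa.
Net ultimate: q_net = 172.54 − 8.5468 = 164 kPa.
q_all(net) = 164 / 2.5 = 65.599 kPa.

q_all(net) ≈ 65 kPa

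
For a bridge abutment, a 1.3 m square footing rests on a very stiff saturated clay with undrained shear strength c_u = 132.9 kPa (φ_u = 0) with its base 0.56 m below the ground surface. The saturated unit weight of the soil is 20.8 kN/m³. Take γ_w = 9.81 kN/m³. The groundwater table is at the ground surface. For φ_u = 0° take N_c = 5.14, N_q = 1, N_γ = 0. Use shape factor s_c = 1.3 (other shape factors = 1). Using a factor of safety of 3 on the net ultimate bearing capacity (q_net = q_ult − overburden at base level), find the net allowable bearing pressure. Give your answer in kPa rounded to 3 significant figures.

q_all(net) ≈ 296 kPa

γ' = 20.8 − 9.81 = 10.99 kN/m³ (submerged throughout). q = 10.99 × 0.56 = 6.1544 kPa.
c·N_c·s_c = 132.9 × 5.14 × 1.3 = 888.04 kPa
q·N_q = 6.1544 × 1 = 6.1544 kPa
q_ult = 888.04 + 6.1544 = 894.19 kPa.
q_net = 894.19 − 6.1544 = 888.04 kPa.
q_all(net) = 888.04 / 3 = 296.01 kPa.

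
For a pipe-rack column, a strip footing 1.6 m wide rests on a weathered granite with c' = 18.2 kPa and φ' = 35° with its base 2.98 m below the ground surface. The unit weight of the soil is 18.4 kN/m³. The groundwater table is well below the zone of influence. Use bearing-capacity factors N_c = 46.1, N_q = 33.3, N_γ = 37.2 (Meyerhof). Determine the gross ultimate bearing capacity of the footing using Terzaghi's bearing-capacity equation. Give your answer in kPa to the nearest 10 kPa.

q_ult ≈ 3210 kPa

Effective surcharge at the founding depth q = γ·D_f = 18.4 × 2.98 = 54.832 kPa.
q_ult = c·N_c + q·N_q + 0.5·γ·B·N_γ
     = 18.2 × 46.1 + 54.832 × 33.3 + 0.5 × 18.4 × 1.6 × 37.2
     = 839.02 + 1825.9 + 547.58 = 3212.5 kPa.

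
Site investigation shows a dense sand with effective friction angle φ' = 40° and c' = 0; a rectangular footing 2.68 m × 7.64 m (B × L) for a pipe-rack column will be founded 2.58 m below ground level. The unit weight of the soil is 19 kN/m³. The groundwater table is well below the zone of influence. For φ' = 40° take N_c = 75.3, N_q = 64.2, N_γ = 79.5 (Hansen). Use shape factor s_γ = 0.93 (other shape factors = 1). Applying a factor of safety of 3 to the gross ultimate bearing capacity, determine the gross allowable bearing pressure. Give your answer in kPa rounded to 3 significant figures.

q_all ≈ 1680 kPa

Effective surcharge at the founding depth q = γ·D_f = 19 × 2.58 = 49.02 kPa.
q_ult = q·N_q + 0.5·γ·B·N_γ·s_γ
     = 49.02 × 64.2 + 0.5 × 19 × 2.68 × 79.5 × 0.93
     = 3147.1 + 1882.4 = 5029.5 kPa.
q_all = q_ult / FS = 5029.5 / 3 = 1676.5 kPa.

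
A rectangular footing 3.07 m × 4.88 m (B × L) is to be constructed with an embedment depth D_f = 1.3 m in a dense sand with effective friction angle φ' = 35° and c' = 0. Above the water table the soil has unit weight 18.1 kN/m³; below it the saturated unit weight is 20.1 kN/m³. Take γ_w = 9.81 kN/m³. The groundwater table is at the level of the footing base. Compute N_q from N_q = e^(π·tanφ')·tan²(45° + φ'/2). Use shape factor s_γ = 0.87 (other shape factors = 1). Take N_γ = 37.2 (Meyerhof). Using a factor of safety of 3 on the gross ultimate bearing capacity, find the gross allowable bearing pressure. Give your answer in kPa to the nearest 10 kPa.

N_q = e^(π·tan35°)·tan²(62.5°) = 33.3.
Overburden at base level: q = 18.1 × 1.3 = 23.53 kPa.
Below the base the soil is submerged, so the ½γBN_γ term uses γ' = 20.1 − 9.81 = 10.29 kN/m³.
Surcharge term q·N_q = 23.53 × 33.296 = 783.46 kPa; self-weight term 0.5·γ·B·N_γ·s_γ = 0.5 × 10.29 × 3.07 × 37.2 × 0.87 = 511.19 kPa.
q_ult = 783.46 + 511.19 = 1294.7 kPa.
q_all = 1294.7 / 3 = 431.55 kPa.

q_all ≈ 430 kPa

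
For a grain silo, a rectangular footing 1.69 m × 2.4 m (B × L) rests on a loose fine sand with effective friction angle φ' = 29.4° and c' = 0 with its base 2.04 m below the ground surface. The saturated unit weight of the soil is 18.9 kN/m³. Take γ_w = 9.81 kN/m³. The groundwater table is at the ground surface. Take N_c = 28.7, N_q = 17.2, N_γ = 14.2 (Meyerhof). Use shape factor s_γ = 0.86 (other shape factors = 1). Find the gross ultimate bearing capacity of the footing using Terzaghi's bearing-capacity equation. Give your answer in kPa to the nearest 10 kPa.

q_ult ≈ 410 kPa

With the water table at the surface the whole profile is submerged: γ' = 18.9 − 9.81 = 9.09 kN/m³, so q = γ'·D_f = 18.544 kPa; the same γ' applies in the ½γBN_γ term.
q_ult = q·N_q + 0.5·γ·B·N_γ·s_γ
     = 18.544 × 17.2 + 0.5 × 9.09 × 1.69 × 14.2 × 0.86
     = 318.95 + 93.801 = 412.75 kPa.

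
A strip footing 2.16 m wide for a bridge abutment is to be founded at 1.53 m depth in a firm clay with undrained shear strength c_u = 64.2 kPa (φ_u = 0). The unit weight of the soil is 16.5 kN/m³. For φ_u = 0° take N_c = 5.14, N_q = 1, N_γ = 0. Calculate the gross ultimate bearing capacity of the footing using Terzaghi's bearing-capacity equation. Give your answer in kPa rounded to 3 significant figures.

Overburden at base level: q = 16.5 × 1.53 = 25.245 kPa.
Cohesion term c·N_c = 64.2 × 5.14 = 329.99 kPa; surcharge term q·N_q = 25.245 × 1 = 25.245 kPa.
q_ult = 329.99 + 25.245 = 355.23 kPa.

q_ult ≈ 355 kPa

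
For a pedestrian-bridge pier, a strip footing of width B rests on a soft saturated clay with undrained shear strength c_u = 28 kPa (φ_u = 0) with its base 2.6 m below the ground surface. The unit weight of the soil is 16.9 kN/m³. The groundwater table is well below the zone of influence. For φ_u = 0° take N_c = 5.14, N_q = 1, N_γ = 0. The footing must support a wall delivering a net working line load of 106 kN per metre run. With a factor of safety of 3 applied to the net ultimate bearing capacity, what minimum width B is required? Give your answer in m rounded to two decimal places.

B = 2.21 m

q = γ·D_f = 16.9 × 2.6 = 43.94 kPa.
c·N_c = 28 × 5.14 = 143.92 kPa
q·N_q = 43.94 × 1 = 43.94 kPa
q_ult = 143.92 + 43.94 = 187.86 kPa.
For φ = 0 the ½γBN_γ term vanishes, so q_ult is independent of B. q_net = 187.86 − 43.94 = 143.92 kPa; q_all(net) = 143.92/3 = 47.973 kPa.
Required width B = w / q_all(net) = 106 / 47.973 = 2.21 m.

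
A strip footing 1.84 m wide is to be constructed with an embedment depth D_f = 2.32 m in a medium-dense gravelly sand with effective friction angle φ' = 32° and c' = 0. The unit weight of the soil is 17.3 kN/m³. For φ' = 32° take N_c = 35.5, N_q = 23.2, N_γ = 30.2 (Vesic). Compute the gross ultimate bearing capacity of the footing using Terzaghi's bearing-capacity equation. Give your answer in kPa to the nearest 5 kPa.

q_ult ≈ 1410 kPa

q = γ·D_f = 17.3 × 2.32 = 40.136 kPa.
q·N_q = 40.136 × 23.2 = 931.16 kPa
0.5·γ·B·N_γ = 0.5 × 17.3 × 1.84 × 30.2 = 480.66 kPa
q_ult = 931.16 + 480.66 = 1411.8 kPa.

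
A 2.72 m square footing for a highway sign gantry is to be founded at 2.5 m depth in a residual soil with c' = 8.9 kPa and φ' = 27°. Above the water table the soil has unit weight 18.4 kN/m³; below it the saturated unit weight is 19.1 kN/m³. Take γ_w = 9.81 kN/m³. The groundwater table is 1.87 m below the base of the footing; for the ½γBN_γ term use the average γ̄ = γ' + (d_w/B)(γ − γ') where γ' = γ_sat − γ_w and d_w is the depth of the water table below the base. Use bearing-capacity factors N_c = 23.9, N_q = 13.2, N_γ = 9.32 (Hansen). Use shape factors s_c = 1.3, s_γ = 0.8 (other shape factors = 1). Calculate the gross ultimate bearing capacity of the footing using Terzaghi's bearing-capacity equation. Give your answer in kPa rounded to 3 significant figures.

q_ult ≈ 1040 kPa

Effective surcharge at the founding depth q = γ·D_f = 18.4 × 2.5 = 46 kPa.
With d_w = 1.87 m < B, γ̄ = 9.29 + (1.87/2.72) × (18.4 − 9.29) = 15.553 kN/m³.
q_ult = c·N_c·s_c + q·N_q + 0.5·γ·B·N_γ·s_γ
     = 8.9 × 23.9 × 1.3 + 46 × 13.2 + 0.5 × 15.553 × 2.72 × 9.32 × 0.8
     = 276.52 + 607.2 + 157.71 = 1041.4 kPa.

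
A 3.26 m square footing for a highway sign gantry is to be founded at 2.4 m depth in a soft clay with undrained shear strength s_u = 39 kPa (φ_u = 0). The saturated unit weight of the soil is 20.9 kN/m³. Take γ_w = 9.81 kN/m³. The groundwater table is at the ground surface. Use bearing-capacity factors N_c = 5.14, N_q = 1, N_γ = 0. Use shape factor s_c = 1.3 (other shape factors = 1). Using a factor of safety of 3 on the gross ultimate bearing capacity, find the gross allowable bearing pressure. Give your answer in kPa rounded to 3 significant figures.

q_all ≈ 95.7 kPa

Water table at ground surface, so effective unit weight γ' = 20.9 − 9.81 = 11.09 kN/m³ is used throughout; overburden q = 11.09 × 2.4 = 26.616 kPa.
Cohesion term c·N_c·s_c = 39 × 5.14 × 1.3 = 260.6 kPa; surcharge term q·N_q = 26.616 × 1 = 26.616 kPa.
q_ult = 260.6 + 26.616 = 287.21 kPa.
q_all = 287.21 / 3 = 95.738 kPa.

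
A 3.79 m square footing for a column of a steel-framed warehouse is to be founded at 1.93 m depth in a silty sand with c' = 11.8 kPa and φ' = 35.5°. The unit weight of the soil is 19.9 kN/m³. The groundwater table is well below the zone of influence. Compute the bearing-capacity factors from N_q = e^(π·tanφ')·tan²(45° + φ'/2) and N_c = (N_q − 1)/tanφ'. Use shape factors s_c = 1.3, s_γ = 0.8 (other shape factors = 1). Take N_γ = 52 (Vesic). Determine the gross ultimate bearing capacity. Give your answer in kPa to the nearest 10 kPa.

q_ult ≈ 3670 kPa

tan35.5° = 0.7133, so N_q = e^(π×0.7133)·tan²(62.75°) = 9.402 × 3.77 = 35.44.
N_c = (35.44 − 1)/tan35.5° = 48.29.
q = γ·D_f = 19.9 × 1.93 = 38.407 kPa.
c·N_c·s_c = 11.8 × 48.287 × 1.3 = 740.72 kPa
q·N_q = 38.407 × 35.443 = 1361.3 kPa
0.5·γ·B·N_γ·s_γ = 0.5 × 19.9 × 3.79 × 52 × 0.8 = 1568.8 kPa
q_ult = 740.72 + 1361.3 + 1568.8 = 3670.7 kPa.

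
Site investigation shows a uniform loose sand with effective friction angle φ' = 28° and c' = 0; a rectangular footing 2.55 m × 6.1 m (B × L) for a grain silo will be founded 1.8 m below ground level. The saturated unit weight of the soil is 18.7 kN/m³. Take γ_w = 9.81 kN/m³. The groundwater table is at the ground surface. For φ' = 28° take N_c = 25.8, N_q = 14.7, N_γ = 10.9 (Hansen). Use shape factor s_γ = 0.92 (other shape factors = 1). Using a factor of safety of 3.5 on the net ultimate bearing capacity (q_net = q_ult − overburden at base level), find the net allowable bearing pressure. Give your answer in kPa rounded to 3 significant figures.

q_all(net) ≈ 95.1 kPa

Water table at ground surface, so effective unit weight γ' = 18.7 − 9.81 = 8.89 kN/m³ is used throughout; overburden q = 8.89 × 1.8 = 16.002 kPa; the same γ' applies in the ½γBN_γ term.
Surcharge term q·N_q = 16.002 × 14.7 = 235.23 kPa; self-weight term 0.5·γ·B·N_γ·s_γ = 0.5 × 8.89 × 2.55 × 10.9 × 0.92 = 113.66 kPa.
q_ult = 235.23 + 113.66 = 348.89 kPa.
q_net = 348.89 − 16.002 = 332.89 kPa.
q_all(net) = 332.89 / 3.5 = 95.112 kPa.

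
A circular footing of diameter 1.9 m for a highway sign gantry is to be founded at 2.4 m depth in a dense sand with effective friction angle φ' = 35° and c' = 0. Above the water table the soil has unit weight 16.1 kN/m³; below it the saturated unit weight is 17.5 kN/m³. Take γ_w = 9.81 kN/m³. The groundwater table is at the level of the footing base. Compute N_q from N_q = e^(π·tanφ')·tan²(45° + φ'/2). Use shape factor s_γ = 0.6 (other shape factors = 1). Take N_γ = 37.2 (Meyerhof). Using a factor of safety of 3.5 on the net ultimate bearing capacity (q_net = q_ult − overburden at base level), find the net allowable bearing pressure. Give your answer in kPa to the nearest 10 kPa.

N_q = e^(π·tan35°)·tan²(62.5°) = 33.3.
Effective surcharge at the founding depth q = γ·D_f = 16.1 × 2.4 = 38.64 kPa.
The water table coincides with the base, so in the self-weight term γ → γ' = 7.69 kN/m³.
q_ult = q·N_q + 0.5·γ·B·N_γ·s_γ
     = 38.64 × 33.296 + 0.5 × 7.69 × 1.9 × 37.2 × 0.6
     = 1286.6 + 163.06 = 1449.6 kPa.
q_net = 1449.6 − 38.64 = 1411 kPa.
q_all(net) = 1411 / 3.5 = 403.14 kPa.

q_all(net) ≈ 400 kPa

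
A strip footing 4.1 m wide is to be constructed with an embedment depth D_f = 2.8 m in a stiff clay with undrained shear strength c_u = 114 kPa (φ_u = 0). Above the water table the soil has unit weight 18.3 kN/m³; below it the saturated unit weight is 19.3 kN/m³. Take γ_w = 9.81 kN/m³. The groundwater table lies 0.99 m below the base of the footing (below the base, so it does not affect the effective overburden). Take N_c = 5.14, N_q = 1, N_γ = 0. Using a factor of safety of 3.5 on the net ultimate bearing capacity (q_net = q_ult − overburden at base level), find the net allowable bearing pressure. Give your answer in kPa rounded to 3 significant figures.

Overburden at base level: q = 18.3 × 2.8 = 51.24 kPa.
Cohesion term c·N_c = 114 × 5.14 = 585.96 kPa; surcharge term q·N_q = 51.24 × 1 = 51.24 kPa.
q_ult = 585.96 + 51.24 = 637.2 kPa.
q_net = 637.2 − 51.24 = 585.96 kPa.
q_all(net) = 585.96 / 3.5 = 167.42 kPa.

q_all(net) ≈ 167 kPa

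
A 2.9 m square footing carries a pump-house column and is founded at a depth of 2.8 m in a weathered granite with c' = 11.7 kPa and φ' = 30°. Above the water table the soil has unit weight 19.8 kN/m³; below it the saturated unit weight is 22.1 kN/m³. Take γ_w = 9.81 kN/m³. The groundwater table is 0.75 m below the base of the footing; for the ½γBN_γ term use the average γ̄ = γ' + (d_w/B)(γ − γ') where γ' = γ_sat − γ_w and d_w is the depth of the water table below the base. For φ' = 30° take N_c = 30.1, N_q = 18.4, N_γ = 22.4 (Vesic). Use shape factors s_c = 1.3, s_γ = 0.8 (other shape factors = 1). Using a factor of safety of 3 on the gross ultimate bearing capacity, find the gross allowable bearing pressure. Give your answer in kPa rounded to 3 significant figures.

q = γ·D_f = 19.8 × 2.8 = 55.44 kPa.
γ' = 12.29 kN/m³; averaging over the depth B below the base, γ̄ = γ' + (d_w/B)(γ − γ') = 14.232 kN/m³.
c·N_c·s_c = 11.7 × 30.1 × 1.3 = 457.82 kPa
q·N_q = 55.44 × 18.4 = 1020.1 kPa
0.5·γ·B·N_γ·s_γ = 0.5 × 14.232 × 2.9 × 22.4 × 0.8 = 369.81 kPa
q_ult = 457.82 + 1020.1 + 369.81 = 1847.7 kPa.
q_all = 1847.7 / 3 = 615.91 kPa.

q_all ≈ 616 kPa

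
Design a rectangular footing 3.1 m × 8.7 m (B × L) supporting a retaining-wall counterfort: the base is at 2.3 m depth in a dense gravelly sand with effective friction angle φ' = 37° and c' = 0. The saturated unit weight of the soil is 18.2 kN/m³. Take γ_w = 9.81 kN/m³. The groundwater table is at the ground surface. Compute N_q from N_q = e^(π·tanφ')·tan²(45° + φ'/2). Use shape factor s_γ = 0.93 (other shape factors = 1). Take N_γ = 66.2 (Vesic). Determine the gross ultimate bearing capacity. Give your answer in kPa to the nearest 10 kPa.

q_ult ≈ 1630 kPa

tan37° = 0.7536, so N_q = e^(π×0.7536)·tan²(63.5°) = 10.669 × 4.023 = 42.92.
With the water table at the surface the whole profile is submerged: γ' = 18.2 − 9.81 = 8.39 kN/m³, so q = γ'·D_f = 19.297 kPa; the same γ' applies in the ½γBN_γ term.
q_ult = q·N_q + 0.5·γ·B·N_γ·s_γ
     = 19.297 × 42.92 + 0.5 × 8.39 × 3.1 × 66.2 × 0.93
     = 828.23 + 800.64 = 1628.9 kPa.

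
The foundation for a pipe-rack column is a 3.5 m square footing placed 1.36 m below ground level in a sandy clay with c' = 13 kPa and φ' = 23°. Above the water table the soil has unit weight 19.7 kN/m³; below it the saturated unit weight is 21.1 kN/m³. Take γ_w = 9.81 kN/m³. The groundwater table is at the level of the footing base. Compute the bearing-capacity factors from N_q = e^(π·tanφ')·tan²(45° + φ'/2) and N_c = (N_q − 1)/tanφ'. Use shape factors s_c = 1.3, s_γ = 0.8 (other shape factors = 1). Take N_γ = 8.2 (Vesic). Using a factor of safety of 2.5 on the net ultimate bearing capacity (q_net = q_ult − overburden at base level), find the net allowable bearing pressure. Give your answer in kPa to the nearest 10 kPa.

q_all(net) ≈ 260 kPa

N_q = e^(π·tan23°)·tan²(56.5°) = 8.66; N_c = (N_q − 1)/tanφ' = 18.05.
q = γ·D_f = 19.7 × 1.36 = 26.792 kPa.
For the ½γBN_γ term take γ' = 21.1 − 9.81 = 11.29 kN/m³ (soil below base is submerged).
c·N_c·s_c = 13 × 18.049 × 1.3 = 305.02 kPa
q·N_q = 26.792 × 8.6612 = 232.05 kPa
0.5·γ·B·N_γ·s_γ = 0.5 × 11.29 × 3.5 × 8.2 × 0.8 = 129.61 kPa
q_ult = 305.02 + 232.05 + 129.61 = 666.68 kPa.
q_net = 666.68 − 26.792 = 639.89 kPa.
q_all(net) = 639.89 / 2.5 = 255.96 kPa.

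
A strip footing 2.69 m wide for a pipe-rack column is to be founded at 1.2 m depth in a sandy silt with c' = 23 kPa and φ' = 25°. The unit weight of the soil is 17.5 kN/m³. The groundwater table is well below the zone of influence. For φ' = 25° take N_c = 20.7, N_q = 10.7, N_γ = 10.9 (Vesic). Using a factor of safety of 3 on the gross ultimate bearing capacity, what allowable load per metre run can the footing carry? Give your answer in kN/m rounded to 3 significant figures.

Effective surcharge at the founding depth q = γ·D_f = 17.5 × 1.2 = 21 kPa.
q_ult = c·N_c + q·N_q + 0.5·γ·B·N_γ
     = 23 × 20.7 + 21 × 10.7 + 0.5 × 17.5 × 2.69 × 10.9
     = 476.1 + 224.7 + 256.56 = 957.36 kPa.
Gross allowable pressure q_all = 957.36 / 3 = 319.12 kPa.
Allowable wall load = q_all × B = 319.12 × 2.69 = 858.43 kN per metre run.

≈ 858 kN/m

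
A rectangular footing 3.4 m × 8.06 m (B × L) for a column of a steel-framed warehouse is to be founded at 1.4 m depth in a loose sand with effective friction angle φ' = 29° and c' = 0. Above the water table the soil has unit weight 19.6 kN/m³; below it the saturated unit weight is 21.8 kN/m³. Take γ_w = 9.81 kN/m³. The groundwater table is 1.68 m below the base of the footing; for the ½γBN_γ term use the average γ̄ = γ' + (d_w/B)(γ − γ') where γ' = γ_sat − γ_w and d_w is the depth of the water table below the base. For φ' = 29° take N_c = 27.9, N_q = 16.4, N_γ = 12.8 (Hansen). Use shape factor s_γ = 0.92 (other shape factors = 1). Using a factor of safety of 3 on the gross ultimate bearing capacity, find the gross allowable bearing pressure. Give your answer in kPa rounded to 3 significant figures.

q_all ≈ 255 kPa

q = γ·D_f = 19.6 × 1.4 = 27.44 kPa.
γ' = 11.99 kN/m³; averaging over the depth B below the base, γ̄ = γ' + (d_w/B)(γ − γ') = 15.75 kN/m³.
q·N_q = 27.44 × 16.4 = 450.02 kPa
0.5·γ·B·N_γ·s_γ = 0.5 × 15.75 × 3.4 × 12.8 × 0.92 = 315.31 kPa
q_ult = 450.02 + 315.31 = 765.32 kPa.
q_all = 765.32 / 3 = 255.11 kPa.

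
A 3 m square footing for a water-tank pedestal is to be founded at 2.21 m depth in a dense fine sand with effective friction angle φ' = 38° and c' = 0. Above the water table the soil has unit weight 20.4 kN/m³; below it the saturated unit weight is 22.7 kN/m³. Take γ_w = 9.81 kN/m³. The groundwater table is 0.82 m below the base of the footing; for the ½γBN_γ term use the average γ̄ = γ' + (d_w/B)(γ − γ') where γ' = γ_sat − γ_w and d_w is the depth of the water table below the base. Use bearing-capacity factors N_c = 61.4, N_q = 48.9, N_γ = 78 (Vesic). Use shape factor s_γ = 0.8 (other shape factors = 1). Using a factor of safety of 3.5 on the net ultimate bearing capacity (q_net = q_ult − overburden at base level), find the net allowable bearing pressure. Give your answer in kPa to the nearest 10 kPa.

q_all(net) ≈ 1020 kPa

q = γ·D_f = 20.4 × 2.21 = 45.084 kPa.
γ' = 12.89 kN/m³; averaging over the depth B below the base, γ̄ = γ' + (d_w/B)(γ − γ') = 14.943 kN/m³.
q·N_q = 45.084 × 48.9 = 2204.6 kPa
0.5·γ·B·N_γ·s_γ = 0.5 × 14.943 × 3 × 78 × 0.8 = 1398.6 kPa
q_ult = 2204.6 + 1398.6 = 3603.2 kPa.
q_net = 3603.2 − 45.084 = 3558.2 kPa.
q_all(net) = 3558.2 / 3.5 = 1016.6 kPa.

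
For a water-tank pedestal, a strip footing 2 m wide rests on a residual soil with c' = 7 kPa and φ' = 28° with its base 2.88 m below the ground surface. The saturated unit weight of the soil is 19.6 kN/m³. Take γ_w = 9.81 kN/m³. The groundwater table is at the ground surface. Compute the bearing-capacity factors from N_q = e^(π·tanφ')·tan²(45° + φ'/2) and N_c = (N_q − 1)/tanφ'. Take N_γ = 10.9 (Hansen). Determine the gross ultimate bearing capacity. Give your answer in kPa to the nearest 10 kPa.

q_ult ≈ 700 kPa

tan28° = 0.5317, so N_q = e^(π×0.5317)·tan²(59°) = 5.314 × 2.77 = 14.72.
N_c = (14.72 − 1)/tan28° = 25.8.
γ' = 19.6 − 9.81 = 9.79 kN/m³ (submerged throughout). q = 9.79 × 2.88 = 28.195 kPa; the same γ' applies in the ½γBN_γ term.
c·N_c = 7 × 25.803 = 180.62 kPa
q·N_q = 28.195 × 14.72 = 415.03 kPa
0.5·γ·B·N_γ = 0.5 × 9.79 × 2 × 10.9 = 106.71 kPa
q_ult = 180.62 + 415.03 + 106.71 = 702.36 kPa.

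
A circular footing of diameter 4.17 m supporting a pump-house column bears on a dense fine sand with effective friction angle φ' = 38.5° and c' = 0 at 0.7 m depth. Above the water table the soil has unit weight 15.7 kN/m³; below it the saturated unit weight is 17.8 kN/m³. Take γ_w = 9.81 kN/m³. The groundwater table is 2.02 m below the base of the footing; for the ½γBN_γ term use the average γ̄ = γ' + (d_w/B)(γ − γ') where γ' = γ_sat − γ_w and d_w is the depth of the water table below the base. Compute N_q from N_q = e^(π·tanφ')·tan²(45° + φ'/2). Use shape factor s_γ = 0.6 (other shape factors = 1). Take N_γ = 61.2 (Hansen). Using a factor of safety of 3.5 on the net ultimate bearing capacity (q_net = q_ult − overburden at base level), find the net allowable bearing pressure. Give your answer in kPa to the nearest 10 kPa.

q_all(net) ≈ 420 kPa

N_q = e^(π·tan38.5°)·tan²(64.25°) = 52.31.
q = γ·D_f = 15.7 × 0.7 = 10.99 kPa.
γ' = 7.99 kN/m³; averaging over the depth B below the base, γ̄ = γ' + (d_w/B)(γ − γ') = 11.725 kN/m³.
q·N_q = 10.99 × 52.307 = 574.86 kPa
0.5·γ·B·N_γ·s_γ = 0.5 × 11.725 × 4.17 × 61.2 × 0.6 = 897.67 kPa
q_ult = 574.86 + 897.67 = 1472.5 kPa.
q_net = 1472.5 − 10.99 = 1461.5 kPa.
q_all(net) = 1461.5 / 3.5 = 417.58 kPa.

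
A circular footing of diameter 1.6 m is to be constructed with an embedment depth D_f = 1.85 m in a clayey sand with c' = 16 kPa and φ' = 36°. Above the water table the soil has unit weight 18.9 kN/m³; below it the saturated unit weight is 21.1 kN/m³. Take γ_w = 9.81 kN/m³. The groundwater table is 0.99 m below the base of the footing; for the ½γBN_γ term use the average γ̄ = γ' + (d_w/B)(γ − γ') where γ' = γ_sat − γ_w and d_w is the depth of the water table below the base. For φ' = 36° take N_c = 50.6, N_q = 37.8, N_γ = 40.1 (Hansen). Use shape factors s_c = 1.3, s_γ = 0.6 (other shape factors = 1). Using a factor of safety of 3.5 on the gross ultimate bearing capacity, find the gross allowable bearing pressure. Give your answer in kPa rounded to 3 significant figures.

q_all ≈ 766 kPa

q = γ·D_f = 18.9 × 1.85 = 34.965 kPa.
γ' = 11.29 kN/m³; averaging over the depth B below the base, γ̄ = γ' + (d_w/B)(γ − γ') = 15.999 kN/m³.
c·N_c·s_c = 16 × 50.6 × 1.3 = 1052.5 kPa
q·N_q = 34.965 × 37.8 = 1321.7 kPa
0.5·γ·B·N_γ·s_γ = 0.5 × 15.999 × 1.6 × 40.1 × 0.6 = 307.94 kPa
q_ult = 1052.5 + 1321.7 + 307.94 = 2682.1 kPa.
q_all = 2682.1 / 3.5 = 766.31 kPa.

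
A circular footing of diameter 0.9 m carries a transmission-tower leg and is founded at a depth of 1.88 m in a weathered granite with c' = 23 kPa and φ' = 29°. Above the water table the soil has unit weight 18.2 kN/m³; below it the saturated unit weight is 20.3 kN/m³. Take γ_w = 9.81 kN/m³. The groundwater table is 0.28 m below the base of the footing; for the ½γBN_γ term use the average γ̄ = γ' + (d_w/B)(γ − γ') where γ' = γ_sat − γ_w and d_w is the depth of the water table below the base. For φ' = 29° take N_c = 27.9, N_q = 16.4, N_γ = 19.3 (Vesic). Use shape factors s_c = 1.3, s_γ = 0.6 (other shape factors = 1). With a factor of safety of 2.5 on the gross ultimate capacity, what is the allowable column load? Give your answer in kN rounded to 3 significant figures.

q = γ·D_f = 18.2 × 1.88 = 34.216 kPa.
γ' = 10.49 kN/m³; averaging over the depth B below the base, γ̄ = γ' + (d_w/B)(γ − γ') = 12.889 kN/m³.
c·N_c·s_c = 23 × 27.9 × 1.3 = 834.21 kPa
q·N_q = 34.216 × 16.4 = 561.14 kPa
0.5·γ·B·N_γ·s_γ = 0.5 × 12.889 × 0.9 × 19.3 × 0.6 = 67.163 kPa
q_ult = 834.21 + 561.14 + 67.163 = 1462.5 kPa.
Gross allowable pressure q_all = 1462.5 / 2.5 = 585.01 kPa.
Footing area = 0.6362 m², so allowable column load = 585.01 × 0.6362 = 372.18 kN.

P_all ≈ 372 kN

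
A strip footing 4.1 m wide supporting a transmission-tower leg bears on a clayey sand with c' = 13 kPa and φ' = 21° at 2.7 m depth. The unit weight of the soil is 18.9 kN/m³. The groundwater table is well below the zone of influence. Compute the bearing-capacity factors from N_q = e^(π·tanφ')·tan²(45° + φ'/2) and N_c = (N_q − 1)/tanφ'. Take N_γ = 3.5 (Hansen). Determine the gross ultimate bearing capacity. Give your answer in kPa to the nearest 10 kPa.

tan21° = 0.3839, so N_q = e^(π×0.3839)·tan²(55.5°) = 3.34 × 2.117 = 7.07.
N_c = (7.07 − 1)/tan21° = 15.81.
Overburden at base level: q = 18.9 × 2.7 = 51.03 kPa.
Cohesion term c·N_c = 13 × 15.815 = 205.59 kPa; surcharge term q·N_q = 51.03 × 7.0708 = 360.82 kPa; self-weight term 0.5·γ·B·N_γ = 0.5 × 18.9 × 4.1 × 3.5 = 135.61 kPa.
q_ult = 205.59 + 360.82 + 135.61 = 702.02 kPa.

q_ult ≈ 700 kPa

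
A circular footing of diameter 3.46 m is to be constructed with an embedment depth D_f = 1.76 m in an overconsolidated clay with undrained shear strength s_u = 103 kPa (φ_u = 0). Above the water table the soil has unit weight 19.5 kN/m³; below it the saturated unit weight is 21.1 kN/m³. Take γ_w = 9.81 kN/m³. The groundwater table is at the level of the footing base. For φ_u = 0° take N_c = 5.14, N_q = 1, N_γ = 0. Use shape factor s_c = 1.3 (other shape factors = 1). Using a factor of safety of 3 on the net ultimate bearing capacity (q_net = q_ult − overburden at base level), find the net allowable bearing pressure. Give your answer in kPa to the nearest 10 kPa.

q_all(net) ≈ 230 kPa

Effective surcharge at the founding depth q = γ·D_f = 19.5 × 1.76 = 34.32 kPa.
q_ult = c·N_c·s_c + q·N_q
     = 103 × 5.14 × 1.3 + 34.32 × 1
     = 688.25 + 34.32 = 722.57 kPa.
q_net = 722.57 − 34.32 = 688.25 kPa.
q_all(net) = 688.25 / 3 = 229.42 kPa.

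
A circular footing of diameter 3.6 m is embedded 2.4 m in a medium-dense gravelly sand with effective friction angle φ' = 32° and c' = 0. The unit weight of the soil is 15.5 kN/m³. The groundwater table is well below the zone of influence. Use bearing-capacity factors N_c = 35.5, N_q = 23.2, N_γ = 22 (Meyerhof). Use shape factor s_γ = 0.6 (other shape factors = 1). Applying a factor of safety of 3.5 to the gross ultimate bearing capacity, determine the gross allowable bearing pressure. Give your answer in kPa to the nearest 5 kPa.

q_all ≈ 350 kPa

Overburden at base level: q = 15.5 × 2.4 = 37.2 kPa.
Surcharge term q·N_q = 37.2 × 23.2 = 863.04 kPa; self-weight term 0.5·γ·B·N_γ·s_γ = 0.5 × 15.5 × 3.6 × 22 × 0.6 = 368.28 kPa.
q_ult = 863.04 + 368.28 = 1231.3 kPa.
q_all = q_ult / FS = 1231.3 / 3.5 = 351.81 kPa.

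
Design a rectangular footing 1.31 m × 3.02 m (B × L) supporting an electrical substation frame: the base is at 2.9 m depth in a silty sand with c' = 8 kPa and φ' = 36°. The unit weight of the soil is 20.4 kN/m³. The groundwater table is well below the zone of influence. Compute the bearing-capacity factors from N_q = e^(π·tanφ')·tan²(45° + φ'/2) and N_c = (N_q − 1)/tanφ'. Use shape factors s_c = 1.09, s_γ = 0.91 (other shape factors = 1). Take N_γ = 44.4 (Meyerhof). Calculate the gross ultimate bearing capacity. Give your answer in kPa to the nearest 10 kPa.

q_ult ≈ 3210 kPa

tan36° = 0.7265, so N_q = e^(π×0.7265)·tan²(63°) = 9.801 × 3.852 = 37.75.
N_c = (37.75 − 1)/tan36° = 50.59.
q = γ·D_f = 20.4 × 2.9 = 59.16 kPa.
c·N_c·s_c = 8 × 50.585 × 1.09 = 441.11 kPa
q·N_q = 59.16 × 37.752 = 2233.4 kPa
0.5·γ·B·N_γ·s_γ = 0.5 × 20.4 × 1.31 × 44.4 × 0.91 = 539.88 kPa
q_ult = 441.11 + 2233.4 + 539.88 = 3214.4 kPa.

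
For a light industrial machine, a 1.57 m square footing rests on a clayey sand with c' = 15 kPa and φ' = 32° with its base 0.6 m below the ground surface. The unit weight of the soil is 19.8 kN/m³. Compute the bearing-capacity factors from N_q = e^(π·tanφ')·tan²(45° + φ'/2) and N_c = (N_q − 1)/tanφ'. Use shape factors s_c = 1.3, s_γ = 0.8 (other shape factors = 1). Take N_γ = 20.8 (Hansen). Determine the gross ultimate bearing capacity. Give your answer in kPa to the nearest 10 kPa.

q_ult ≈ 1230 kPa

tan32° = 0.6249, so N_q = e^(π×0.6249)·tan²(61°) = 7.121 × 3.255 = 23.18.
N_c = (23.18 − 1)/tan32° = 35.49.
q = γ·D_f = 19.8 × 0.6 = 11.88 kPa.
c·N_c·s_c = 15 × 35.49 × 1.3 = 692.06 kPa
q·N_q = 11.88 × 23.177 = 275.34 kPa
0.5·γ·B·N_γ·s_γ = 0.5 × 19.8 × 1.57 × 20.8 × 0.8 = 258.64 kPa
q_ult = 692.06 + 275.34 + 258.64 = 1226 kPa.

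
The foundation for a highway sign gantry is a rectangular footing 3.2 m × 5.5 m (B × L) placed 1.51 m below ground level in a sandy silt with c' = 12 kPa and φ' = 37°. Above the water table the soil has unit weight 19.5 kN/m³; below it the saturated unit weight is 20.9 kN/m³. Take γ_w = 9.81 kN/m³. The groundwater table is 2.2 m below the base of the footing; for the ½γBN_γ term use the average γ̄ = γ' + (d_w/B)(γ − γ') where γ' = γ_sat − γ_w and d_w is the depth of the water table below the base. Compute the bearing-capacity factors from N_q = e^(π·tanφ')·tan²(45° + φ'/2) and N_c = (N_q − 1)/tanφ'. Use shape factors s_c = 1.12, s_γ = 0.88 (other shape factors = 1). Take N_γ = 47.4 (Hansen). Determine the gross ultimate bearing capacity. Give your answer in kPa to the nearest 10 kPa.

tan37° = 0.7536, so N_q = e^(π×0.7536)·tan²(63.5°) = 10.669 × 4.023 = 42.92.
N_c = (42.92 − 1)/tan37° = 55.63.
Overburden at base level: q = 19.5 × 1.51 = 29.445 kPa.
The water table is 2.2 m below the base (< B = 3.2 m), so the ½γBN_γ term uses γ̄ = γ' + (d_w/B)(γ − γ') = 11.09 + (2.2/3.2)(19.5 − 11.09) = 16.872 kN/m³.
Cohesion term c·N_c·s_c = 12 × 55.63 × 1.12 = 747.66 kPa; surcharge term q·N_q = 29.445 × 42.92 = 1263.8 kPa; self-weight term 0.5·γ·B·N_γ·s_γ = 0.5 × 16.872 × 3.2 × 47.4 × 0.88 = 1126 kPa.
q_ult = 747.66 + 1263.8 + 1126 = 3137.5 kPa.

q_ult ≈ 3140 kPa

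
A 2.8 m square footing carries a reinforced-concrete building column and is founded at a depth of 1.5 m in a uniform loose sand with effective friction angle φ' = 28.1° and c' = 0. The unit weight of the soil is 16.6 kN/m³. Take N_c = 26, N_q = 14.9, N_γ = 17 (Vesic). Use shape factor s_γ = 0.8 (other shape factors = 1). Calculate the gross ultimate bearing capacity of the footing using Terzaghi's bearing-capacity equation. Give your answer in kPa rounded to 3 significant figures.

Effective surcharge at the founding depth q = γ·D_f = 16.6 × 1.5 = 24.9 kPa.
q_ult = q·N_q + 0.5·γ·B·N_γ·s_γ
     = 24.9 × 14.9 + 0.5 × 16.6 × 2.8 × 17 × 0.8
     = 371.01 + 316.06 = 687.07 kPa.

q_ult ≈ 687 kPa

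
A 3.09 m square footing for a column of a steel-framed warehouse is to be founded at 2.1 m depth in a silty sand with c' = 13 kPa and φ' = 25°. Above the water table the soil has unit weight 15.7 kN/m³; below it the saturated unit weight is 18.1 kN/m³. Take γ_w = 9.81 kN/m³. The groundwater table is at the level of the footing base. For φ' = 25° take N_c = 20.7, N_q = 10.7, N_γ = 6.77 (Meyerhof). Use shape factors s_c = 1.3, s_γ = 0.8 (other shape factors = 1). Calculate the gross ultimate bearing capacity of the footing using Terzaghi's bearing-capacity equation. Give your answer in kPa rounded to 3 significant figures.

q_ult ≈ 772 kPa

Overburden at base level: q = 15.7 × 2.1 = 32.97 kPa.
Below the base the soil is submerged, so the ½γBN_γ term uses γ' = 18.1 − 9.81 = 8.29 kN/m³.
Cohesion term c·N_c·s_c = 13 × 20.7 × 1.3 = 349.83 kPa; surcharge term q·N_q = 32.97 × 10.7 = 352.78 kPa; self-weight term 0.5·γ·B·N_γ·s_γ = 0.5 × 8.29 × 3.09 × 6.77 × 0.8 = 69.368 kPa.
q_ult = 349.83 + 352.78 + 69.368 = 771.98 kPa.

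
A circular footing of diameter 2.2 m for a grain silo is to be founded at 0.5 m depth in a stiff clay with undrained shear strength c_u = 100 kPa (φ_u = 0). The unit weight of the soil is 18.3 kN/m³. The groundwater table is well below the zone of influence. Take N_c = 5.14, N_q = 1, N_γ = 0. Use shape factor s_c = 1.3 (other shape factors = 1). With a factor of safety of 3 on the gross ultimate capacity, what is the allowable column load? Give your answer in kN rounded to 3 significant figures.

Effective surcharge at the founding depth q = γ·D_f = 18.3 × 0.5 = 9.15 kPa.
q_ult = c·N_c·s_c + q·N_q
     = 100 × 5.14 × 1.3 + 9.15 × 1
     = 668.2 + 9.15 = 677.35 kPa.
Gross allowable pressure q_all = 677.35 / 3 = 225.78 kPa.
Footing area = 3.8013 m², so allowable column load = 225.78 × 3.8013 = 858.27 kN.

P_all ≈ 858 kN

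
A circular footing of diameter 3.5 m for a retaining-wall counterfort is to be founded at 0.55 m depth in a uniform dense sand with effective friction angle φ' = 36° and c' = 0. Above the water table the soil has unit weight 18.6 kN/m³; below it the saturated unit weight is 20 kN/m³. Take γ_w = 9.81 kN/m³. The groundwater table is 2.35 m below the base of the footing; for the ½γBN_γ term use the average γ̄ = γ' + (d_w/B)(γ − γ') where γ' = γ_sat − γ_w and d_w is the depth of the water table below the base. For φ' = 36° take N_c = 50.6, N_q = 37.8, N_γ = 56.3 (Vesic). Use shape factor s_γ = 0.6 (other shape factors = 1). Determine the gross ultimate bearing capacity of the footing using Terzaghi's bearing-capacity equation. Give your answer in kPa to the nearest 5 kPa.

q_ult ≈ 1325 kPa

Effective surcharge at the founding depth q = γ·D_f = 18.6 × 0.55 = 10.23 kPa.
With d_w = 2.35 m < B, γ̄ = 10.19 + (2.35/3.5) × (18.6 − 10.19) = 15.837 kN/m³.
q_ult = q·N_q + 0.5·γ·B·N_γ·s_γ
     = 10.23 × 37.8 + 0.5 × 15.837 × 3.5 × 56.3 × 0.6
     = 386.69 + 936.19 = 1322.9 kPa.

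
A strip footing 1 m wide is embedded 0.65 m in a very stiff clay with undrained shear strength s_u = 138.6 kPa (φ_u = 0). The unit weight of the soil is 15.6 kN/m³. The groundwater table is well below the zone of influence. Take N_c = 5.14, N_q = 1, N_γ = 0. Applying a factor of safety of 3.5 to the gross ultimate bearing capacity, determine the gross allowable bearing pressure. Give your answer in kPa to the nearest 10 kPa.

Overburden at base level: q = 15.6 × 0.65 = 10.14 kPa.
Cohesion term c·N_c = 138.6 × 5.14 = 712.4 kPa; surcharge term q·N_q = 10.14 × 1 = 10.14 kPa.
q_ult = 712.4 + 10.14 = 722.54 kPa.
q_all = q_ult / FS = 722.54 / 3.5 = 206.44 kPa.

q_all ≈ 210 kPa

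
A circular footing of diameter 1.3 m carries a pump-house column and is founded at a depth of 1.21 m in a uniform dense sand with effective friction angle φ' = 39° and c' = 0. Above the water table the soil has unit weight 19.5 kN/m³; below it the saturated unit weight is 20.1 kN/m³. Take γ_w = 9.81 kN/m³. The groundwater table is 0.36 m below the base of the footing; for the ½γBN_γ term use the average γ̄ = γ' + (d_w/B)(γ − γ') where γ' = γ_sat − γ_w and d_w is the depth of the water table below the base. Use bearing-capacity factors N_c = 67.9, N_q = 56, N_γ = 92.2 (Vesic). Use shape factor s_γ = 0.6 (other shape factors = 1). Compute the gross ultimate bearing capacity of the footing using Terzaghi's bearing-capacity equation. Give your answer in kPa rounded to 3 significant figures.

q_ult ≈ 1780 kPa

Effective surcharge at the founding depth q = γ·D_f = 19.5 × 1.21 = 23.595 kPa.
With d_w = 0.36 m < B, γ̄ = 10.29 + (0.36/1.3) × (19.5 − 10.29) = 12.84 kN/m³.
q_ult = q·N_q + 0.5·γ·B·N_γ·s_γ
     = 23.595 × 56 + 0.5 × 12.84 × 1.3 × 92.2 × 0.6
     = 1321.3 + 461.72 = 1783 kPa.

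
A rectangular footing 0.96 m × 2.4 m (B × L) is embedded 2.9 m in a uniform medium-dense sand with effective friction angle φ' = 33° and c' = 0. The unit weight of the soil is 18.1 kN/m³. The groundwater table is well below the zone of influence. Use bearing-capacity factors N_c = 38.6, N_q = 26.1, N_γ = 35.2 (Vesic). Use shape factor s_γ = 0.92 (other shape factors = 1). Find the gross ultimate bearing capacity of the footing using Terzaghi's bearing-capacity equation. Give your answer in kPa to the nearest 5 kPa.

q = γ·D_f = 18.1 × 2.9 = 52.49 kPa.
q·N_q = 52.49 × 26.1 = 1370 kPa
0.5·γ·B·N_γ·s_γ = 0.5 × 18.1 × 0.96 × 35.2 × 0.92 = 281.35 kPa
q_ult = 1370 + 281.35 = 1651.3 kPa.

q_ult ≈ 1650 kPa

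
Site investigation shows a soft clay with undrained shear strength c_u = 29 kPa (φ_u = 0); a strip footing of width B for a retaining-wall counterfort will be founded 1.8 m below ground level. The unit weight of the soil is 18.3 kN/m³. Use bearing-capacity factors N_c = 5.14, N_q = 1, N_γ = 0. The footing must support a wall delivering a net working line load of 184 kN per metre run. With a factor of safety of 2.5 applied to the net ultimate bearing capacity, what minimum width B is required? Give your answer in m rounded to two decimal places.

B = 3.09 m

Overburden at base level: q = 18.3 × 1.8 = 32.94 kPa.
Cohesion term c·N_c = 29 × 5.14 = 149.06 kPa; surcharge term q·N_q = 32.94 × 1 = 32.94 kPa.
q_ult = 149.06 + 32.94 = 182 kPa.
For φ = 0 the ½γBN_γ term vanishes, so q_ult is independent of B. q_net = 182 − 32.94 = 149.06 kPa; q_all(net) = 149.06/2.5 = 59.624 kPa.
Required width B = w / q_all(net) = 184 / 59.624 = 3.086 m.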